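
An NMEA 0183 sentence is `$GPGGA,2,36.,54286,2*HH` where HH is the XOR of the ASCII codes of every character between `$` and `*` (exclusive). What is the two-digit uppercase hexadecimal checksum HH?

40

XOR the ASCII codes of the payload characters:
  'G' = 0x47 → acc = 0x47
  'P' = 0x50 → acc = 0x17
  'G' = 0x47 → acc = 0x50
  'G' = 0x47 → acc = 0x17
  'A' = 0x41 → acc = 0x56
  ',' = 0x2C → acc = 0x7A
  '2' = 0x32 → acc = 0x48
  ',' = 0x2C → acc = 0x64
  '3' = 0x33 → acc = 0x57
  '6' = 0x36 → acc = 0x61
  '.' = 0x2E → acc = 0x4F
  ',' = 0x2C → acc = 0x63
  '5' = 0x35 → acc = 0x56
  '4' = 0x34 → acc = 0x62
  '2' = 0x32 → acc = 0x50
  '8' = 0x38 → acc = 0x68
  '6' = 0x36 → acc = 0x5E
  ',' = 0x2C → acc = 0x72
  '2' = 0x32 → acc = 0x40
Checksum = 0x40.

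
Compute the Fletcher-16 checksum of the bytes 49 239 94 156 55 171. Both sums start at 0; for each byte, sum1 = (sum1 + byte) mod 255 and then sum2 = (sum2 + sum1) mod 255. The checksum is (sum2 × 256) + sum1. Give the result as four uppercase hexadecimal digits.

Running sums (mod 255):
  after byte 0 (49): sum1=49, sum2=49
  after byte 1 (239): sum1=33, sum2=82
  after byte 2 (94): sum1=127, sum2=209
  after byte 3 (156): sum1=28, sum2=237
  after byte 4 (55): sum1=83, sum2=65
  after byte 5 (171): sum1=254, sum2=64
Checksum = sum2·256 + sum1 = 64·256 + 254 = 16638 = 0x40FE.

40FE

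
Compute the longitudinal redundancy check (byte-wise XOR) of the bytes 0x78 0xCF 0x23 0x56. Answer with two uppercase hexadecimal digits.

C2

XOR the bytes together:
  start with 0x78
  0x78 ⊕ 0xCF = 0xB7
  0xB7 ⊕ 0x23 = 0x94
  0x94 ⊕ 0x56 = 0xC2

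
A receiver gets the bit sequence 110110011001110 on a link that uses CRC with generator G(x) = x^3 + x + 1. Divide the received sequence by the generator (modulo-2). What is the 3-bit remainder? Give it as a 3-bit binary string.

Modulo-2 division of 110110011001110 by 1011:
  pos 0: 1101 XOR 1011 = 0110
  pos 1: 1101 XOR 1011 = 0110
  pos 2: 1100 XOR 1011 = 0111
  pos 3: 1110 XOR 1011 = 0101
  pos 4: 1011 XOR 1011 = 0000
  pos 8: 1001 XOR 1011 = 0010
  pos 10: 1011 XOR 1011 = 0000
Remainder = 000 (zero — the frame passes the CRC check).

000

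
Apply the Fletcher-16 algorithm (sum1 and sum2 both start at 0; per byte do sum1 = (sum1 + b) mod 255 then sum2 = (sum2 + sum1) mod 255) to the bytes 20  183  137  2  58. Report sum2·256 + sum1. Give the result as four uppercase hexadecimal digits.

1E91

Running sums (mod 255):
  after byte 0 (20): sum1=20, sum2=20
  after byte 1 (183): sum1=203, sum2=223
  after byte 2 (137): sum1=85, sum2=53
  after byte 3 (2): sum1=87, sum2=140
  after byte 4 (58): sum1=145, sum2=30
Checksum = sum2·256 + sum1 = 30·256 + 145 = 7825 = 0x1E91.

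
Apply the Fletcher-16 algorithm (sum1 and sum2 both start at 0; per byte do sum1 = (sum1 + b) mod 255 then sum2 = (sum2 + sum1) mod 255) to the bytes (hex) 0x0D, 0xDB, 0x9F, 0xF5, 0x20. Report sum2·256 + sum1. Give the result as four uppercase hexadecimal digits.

9B9E

Running sums (mod 255):
  after byte 0 (0x0D): sum1=13, sum2=13
  after byte 1 (0xDB): sum1=232, sum2=245
  after byte 2 (0x9F): sum1=136, sum2=126
  after byte 3 (0xF5): sum1=126, sum2=252
  after byte 4 (0x20): sum1=158, sum2=155
Checksum = sum2·256 + sum1 = 155·256 + 158 = 39838 = 0x9B9E.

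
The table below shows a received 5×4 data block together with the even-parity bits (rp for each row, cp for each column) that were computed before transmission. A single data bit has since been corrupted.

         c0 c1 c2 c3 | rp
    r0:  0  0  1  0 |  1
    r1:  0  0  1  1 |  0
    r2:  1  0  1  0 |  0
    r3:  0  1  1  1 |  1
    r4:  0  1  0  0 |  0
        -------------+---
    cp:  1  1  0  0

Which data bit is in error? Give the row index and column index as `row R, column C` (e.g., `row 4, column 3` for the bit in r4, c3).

Recompute each row's even parity and compare to rp:
  r0: data parity 1, sent rp 1 → ok
  r1: data parity 0, sent rp 0 → ok
  r2: data parity 0, sent rp 0 → ok
  r3: data parity 1, sent rp 1 → ok
  r4: data parity 1, sent rp 0 → mismatch
Recompute each column's even parity and compare to cp:
  c0: data parity 1, sent cp 1 → ok
  c1: data parity 0, sent cp 1 → mismatch
  c2: data parity 0, sent cp 0 → ok
  c3: data parity 0, sent cp 0 → ok
Exactly one row (r4) and one column (c1) fail → the flipped bit is at their intersection.

row 4, column 1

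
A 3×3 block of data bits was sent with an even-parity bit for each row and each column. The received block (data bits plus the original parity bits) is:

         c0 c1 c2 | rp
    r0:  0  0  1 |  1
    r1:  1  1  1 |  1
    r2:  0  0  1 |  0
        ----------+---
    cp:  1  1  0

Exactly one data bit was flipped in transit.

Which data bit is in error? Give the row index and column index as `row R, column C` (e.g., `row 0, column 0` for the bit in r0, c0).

row 2, column 2

Recompute each row's even parity and compare to rp:
  r0: data parity 1, sent rp 1 → ok
  r1: data parity 1, sent rp 1 → ok
  r2: data parity 1, sent rp 0 → mismatch
Recompute each column's even parity and compare to cp:
  c0: data parity 1, sent cp 1 → ok
  c1: data parity 1, sent cp 1 → ok
  c2: data parity 1, sent cp 0 → mismatch
Exactly one row (r2) and one column (c2) fail → the flipped bit is at their intersection.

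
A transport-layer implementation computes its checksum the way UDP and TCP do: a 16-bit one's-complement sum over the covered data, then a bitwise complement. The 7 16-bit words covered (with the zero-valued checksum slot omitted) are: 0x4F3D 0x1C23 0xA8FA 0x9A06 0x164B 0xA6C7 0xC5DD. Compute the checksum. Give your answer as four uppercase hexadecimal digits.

One's-complement addition (fold any carry out of bit 15 back into bit 0):
  0x4F3D + 0x1C23 = 0x06B60
  0x6B60 + 0xA8FA = 0x1145A → wrap carry → 0x145B
  0x145B + 0x9A06 = 0x0AE61
  0xAE61 + 0x164B = 0x0C4AC
  0xC4AC + 0xA6C7 = 0x16B73 → wrap carry → 0x6B74
  0x6B74 + 0xC5DD = 0x13151 → wrap carry → 0x3152
One's-complement sum = 0x3152.
Checksum = ~0x3152 & 0xFFFF = 0xCEAD.

CEAD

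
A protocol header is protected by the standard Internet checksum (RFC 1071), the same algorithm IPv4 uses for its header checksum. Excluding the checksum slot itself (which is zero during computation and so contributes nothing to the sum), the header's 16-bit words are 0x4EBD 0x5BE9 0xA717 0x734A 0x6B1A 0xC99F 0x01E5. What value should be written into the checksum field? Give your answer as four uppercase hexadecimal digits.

0458

One's-complement addition (fold any carry out of bit 15 back into bit 0):
  0x4EBD + 0x5BE9 = 0x0AAA6
  0xAAA6 + 0xA717 = 0x151BD → wrap carry → 0x51BE
  0x51BE + 0x734A = 0x0C508
  0xC508 + 0x6B1A = 0x13022 → wrap carry → 0x3023
  0x3023 + 0xC99F = 0x0F9C2
  0xF9C2 + 0x01E5 = 0x0FBA7
One's-complement sum = 0xFBA7.
Checksum = ~0xFBA7 & 0xFFFF = 0x0458.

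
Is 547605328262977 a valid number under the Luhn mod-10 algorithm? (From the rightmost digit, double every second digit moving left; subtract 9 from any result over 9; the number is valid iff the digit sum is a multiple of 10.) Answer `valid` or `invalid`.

invalid

From the right, keep odd positions and double even positions (subtract 9 from any doubled value over 9):
  doubled (positions 2,4,...): 5 4 4 4 1 3 8 → sum 29
  kept (positions 1,3,...): 7 9 6 8 3 0 7 5 → sum 45
Total = 74.
74 mod 10 = 4, so the number is invalid.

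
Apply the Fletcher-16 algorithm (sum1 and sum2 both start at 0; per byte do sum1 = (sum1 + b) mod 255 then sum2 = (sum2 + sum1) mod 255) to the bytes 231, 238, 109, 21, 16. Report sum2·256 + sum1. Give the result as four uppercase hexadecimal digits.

Running sums (mod 255):
  after byte 0 (231): sum1=231, sum2=231
  after byte 1 (238): sum1=214, sum2=190
  after byte 2 (109): sum1=68, sum2=3
  after byte 3 (21): sum1=89, sum2=92
  after byte 4 (16): sum1=105, sum2=197
Checksum = sum2·256 + sum1 = 197·256 + 105 = 50537 = 0xC569.

C569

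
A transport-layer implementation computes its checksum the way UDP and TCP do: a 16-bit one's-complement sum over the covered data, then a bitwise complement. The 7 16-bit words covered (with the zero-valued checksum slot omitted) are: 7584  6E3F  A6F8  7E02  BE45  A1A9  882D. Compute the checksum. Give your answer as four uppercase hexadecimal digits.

One's-complement addition (fold any carry out of bit 15 back into bit 0):
  0x7584 + 0x6E3F = 0x0E3C3
  0xE3C3 + 0xA6F8 = 0x18ABB → wrap carry → 0x8ABC
  0x8ABC + 0x7E02 = 0x108BE → wrap carry → 0x08BF
  0x08BF + 0xBE45 = 0x0C704
  0xC704 + 0xA1A9 = 0x168AD → wrap carry → 0x68AE
  0x68AE + 0x882D = 0x0F0DB
One's-complement sum = 0xF0DB.
Checksum = ~0xF0DB & 0xFFFF = 0x0F24.

0F24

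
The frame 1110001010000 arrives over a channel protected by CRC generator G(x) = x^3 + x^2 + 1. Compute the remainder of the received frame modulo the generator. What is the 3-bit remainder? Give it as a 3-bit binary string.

000

Modulo-2 division of 1110001010000 by 1101:
  pos 0: 1110 XOR 1101 = 0011
  pos 2: 1100 XOR 1101 = 0001
  pos 5: 1101 XOR 1101 = 0000
Remainder = 000 (zero — the frame passes the CRC check).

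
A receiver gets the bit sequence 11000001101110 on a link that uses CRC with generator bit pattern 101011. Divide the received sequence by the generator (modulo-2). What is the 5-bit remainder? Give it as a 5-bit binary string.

10110

Modulo-2 division of 11000001101110 by 101011:
  pos 0: 110000 XOR 101011 = 011011
  pos 1: 110110 XOR 101011 = 011101
  pos 2: 111011 XOR 101011 = 010000
  pos 3: 100001 XOR 101011 = 001010
  pos 5: 101001 XOR 101011 = 000010
Remainder = 10110 (nonzero — an error is detected).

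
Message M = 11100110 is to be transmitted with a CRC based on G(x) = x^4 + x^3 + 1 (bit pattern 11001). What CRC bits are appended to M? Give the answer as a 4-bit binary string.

Append 4 zeros: 111001100000. Divide by 11001 (XOR where the leading bit is 1):
  pos 0: 11100 XOR 11001 = 00101
  pos 2: 10111 XOR 11001 = 01110
  pos 3: 11100 XOR 11001 = 00101
  pos 5: 10100 XOR 11001 = 01101
  pos 6: 11010 XOR 11001 = 00011
Remainder (last 4 bits) = 0110. This is the CRC / FCS.

0110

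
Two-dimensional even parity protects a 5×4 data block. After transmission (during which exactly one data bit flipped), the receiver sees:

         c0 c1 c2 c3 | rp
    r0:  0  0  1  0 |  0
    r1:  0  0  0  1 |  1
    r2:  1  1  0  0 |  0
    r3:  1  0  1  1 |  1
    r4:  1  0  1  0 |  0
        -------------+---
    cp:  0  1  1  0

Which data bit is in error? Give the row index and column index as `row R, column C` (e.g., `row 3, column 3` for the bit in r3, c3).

Recompute each row's even parity and compare to rp:
  r0: data parity 1, sent rp 0 → mismatch
  r1: data parity 1, sent rp 1 → ok
  r2: data parity 0, sent rp 0 → ok
  r3: data parity 1, sent rp 1 → ok
  r4: data parity 0, sent rp 0 → ok
Recompute each column's even parity and compare to cp:
  c0: data parity 1, sent cp 0 → mismatch
  c1: data parity 1, sent cp 1 → ok
  c2: data parity 1, sent cp 1 → ok
  c3: data parity 0, sent cp 0 → ok
Exactly one row (r0) and one column (c0) fail → the flipped bit is at their intersection.

row 0, column 0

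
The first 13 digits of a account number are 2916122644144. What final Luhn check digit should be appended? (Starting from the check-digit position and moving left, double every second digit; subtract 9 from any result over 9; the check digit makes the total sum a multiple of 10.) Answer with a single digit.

9

Partial digits right→left: 4 4 1 4 4 6 2 2 1 6 1 9 2
Double every second digit counting from the check-digit position (so the 1st, 3rd, 5th, ... of the partial from the right).
  doubled (with −9 where >9): 8 2 8 4 2 2 4 → sum 30
  kept as-is: 4 4 6 2 6 9 → sum 31
Total = 30 + 31 = 61.
Check digit = (10 − (61 mod 10)) mod 10 = 9.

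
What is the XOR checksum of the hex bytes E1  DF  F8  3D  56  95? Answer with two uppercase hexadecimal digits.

XOR the bytes together:
  start with 0xE1
  0xE1 ⊕ 0xDF = 0x3E
  0x3E ⊕ 0xF8 = 0xC6
  0xC6 ⊕ 0x3D = 0xFB
  0xFB ⊕ 0x56 = 0xAD
  0xAD ⊕ 0x95 = 0x38

38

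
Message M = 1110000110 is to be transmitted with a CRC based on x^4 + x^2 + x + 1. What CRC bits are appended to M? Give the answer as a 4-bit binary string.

Append 4 zeros: 11100001100000. Divide by 10111 (XOR where the leading bit is 1):
  pos 0: 11100 XOR 10111 = 01011
  pos 1: 10110 XOR 10111 = 00001
  pos 5: 10110 XOR 10111 = 00001
  pos 9: 10000 XOR 10111 = 00111
Remainder (last 4 bits) = 0111. This is the CRC / FCS.

0111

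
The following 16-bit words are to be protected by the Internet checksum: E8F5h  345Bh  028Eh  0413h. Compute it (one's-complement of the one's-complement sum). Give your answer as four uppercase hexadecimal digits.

DC0D

One's-complement addition (fold any carry out of bit 15 back into bit 0):
  0xE8F5 + 0x345B = 0x11D50 → wrap carry → 0x1D51
  0x1D51 + 0x028E = 0x01FDF
  0x1FDF + 0x0413 = 0x023F2
One's-complement sum = 0x23F2.
Checksum = ~0x23F2 & 0xFFFF = 0xDC0D.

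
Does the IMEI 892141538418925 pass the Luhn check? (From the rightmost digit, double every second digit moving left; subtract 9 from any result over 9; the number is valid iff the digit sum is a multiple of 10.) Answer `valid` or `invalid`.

From the right, keep odd positions and double even positions (subtract 9 from any doubled value over 9):
  doubled (positions 2,4,...): 4 7 8 6 2 2 9 → sum 38
  kept (positions 1,3,...): 5 9 1 8 5 4 2 8 → sum 42
Total = 80.
80 mod 10 = 0, so the number is valid.

valid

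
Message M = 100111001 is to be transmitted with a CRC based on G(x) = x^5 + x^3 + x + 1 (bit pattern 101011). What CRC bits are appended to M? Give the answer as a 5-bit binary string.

10101

Append 5 zeros: 10011100100000. Divide by 101011 (XOR where the leading bit is 1):
  pos 0: 100111 XOR 101011 = 001100
  pos 2: 110000 XOR 101011 = 011011
  pos 3: 110111 XOR 101011 = 011100
  pos 4: 111000 XOR 101011 = 010011
  pos 5: 100110 XOR 101011 = 001101
  pos 7: 110100 XOR 101011 = 011111
  pos 8: 111110 XOR 101011 = 010101
Remainder (last 5 bits) = 10101. This is the CRC / FCS.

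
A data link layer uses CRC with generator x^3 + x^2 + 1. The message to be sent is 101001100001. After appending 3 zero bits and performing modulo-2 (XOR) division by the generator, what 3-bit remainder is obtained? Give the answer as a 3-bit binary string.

001

Append 3 zeros: 101001100001000. Divide by 1101 (XOR where the leading bit is 1):
  pos 0: 1010 XOR 1101 = 0111
  pos 1: 1110 XOR 1101 = 0011
  pos 3: 1111 XOR 1101 = 0010
  pos 5: 1000 XOR 1101 = 0101
  pos 6: 1010 XOR 1101 = 0111
  pos 7: 1110 XOR 1101 = 0011
  pos 9: 1110 XOR 1101 = 0011
  pos 11: 1100 XOR 1101 = 0001
Remainder (last 3 bits) = 001. This is the CRC / FCS.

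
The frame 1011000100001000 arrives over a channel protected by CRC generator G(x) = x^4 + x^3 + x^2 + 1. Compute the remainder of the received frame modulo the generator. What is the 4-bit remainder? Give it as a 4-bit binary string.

Modulo-2 division of 1011000100001000 by 11101:
  pos 0: 10110 XOR 11101 = 01011
  pos 1: 10110 XOR 11101 = 01011
  pos 2: 10110 XOR 11101 = 01011
  pos 3: 10111 XOR 11101 = 01010
  pos 4: 10100 XOR 11101 = 01001
  pos 5: 10010 XOR 11101 = 01111
  pos 6: 11110 XOR 11101 = 00011
  pos 9: 11010 XOR 11101 = 00111
  pos 11: 11100 XOR 11101 = 00001
Remainder = 0001 (nonzero — an error is detected).

0001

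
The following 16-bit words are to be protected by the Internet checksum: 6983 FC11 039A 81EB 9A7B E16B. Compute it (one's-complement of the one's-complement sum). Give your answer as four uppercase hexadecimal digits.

98FD

One's-complement addition (fold any carry out of bit 15 back into bit 0):
  0x6983 + 0xFC11 = 0x16594 → wrap carry → 0x6595
  0x6595 + 0x039A = 0x0692F
  0x692F + 0x81EB = 0x0EB1A
  0xEB1A + 0x9A7B = 0x18595 → wrap carry → 0x8596
  0x8596 + 0xE16B = 0x16701 → wrap carry → 0x6702
One's-complement sum = 0x6702.
Checksum = ~0x6702 & 0xFFFF = 0x98FD.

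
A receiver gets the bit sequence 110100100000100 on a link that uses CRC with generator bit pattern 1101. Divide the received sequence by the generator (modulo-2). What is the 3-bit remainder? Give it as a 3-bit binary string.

Modulo-2 division of 110100100000100 by 1101:
  pos 0: 1101 XOR 1101 = 0000
  pos 6: 1000 XOR 1101 = 0101
  pos 7: 1010 XOR 1101 = 0111
  pos 8: 1110 XOR 1101 = 0011
  pos 10: 1110 XOR 1101 = 0011
Remainder = 110 (nonzero — an error is detected).

110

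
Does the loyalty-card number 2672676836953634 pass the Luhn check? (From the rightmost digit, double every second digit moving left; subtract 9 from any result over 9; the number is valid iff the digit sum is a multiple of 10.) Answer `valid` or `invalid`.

invalid

From the right, keep odd positions and double even positions (subtract 9 from any doubled value over 9):
  doubled (positions 2,4,...): 6 6 9 6 3 3 5 4 → sum 42
  kept (positions 1,3,...): 4 6 5 6 8 7 2 6 → sum 44
Total = 86.
86 mod 10 = 6, so the number is invalid.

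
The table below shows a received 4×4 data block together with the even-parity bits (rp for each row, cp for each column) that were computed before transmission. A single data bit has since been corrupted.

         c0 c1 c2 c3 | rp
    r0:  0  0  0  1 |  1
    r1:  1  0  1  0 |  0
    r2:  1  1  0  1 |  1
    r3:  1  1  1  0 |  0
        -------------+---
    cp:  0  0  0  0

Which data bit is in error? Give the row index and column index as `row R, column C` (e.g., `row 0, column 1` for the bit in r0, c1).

row 3, column 0

Recompute each row's even parity and compare to rp:
  r0: data parity 1, sent rp 1 → ok
  r1: data parity 0, sent rp 0 → ok
  r2: data parity 1, sent rp 1 → ok
  r3: data parity 1, sent rp 0 → mismatch
Recompute each column's even parity and compare to cp:
  c0: data parity 1, sent cp 0 → mismatch
  c1: data parity 0, sent cp 0 → ok
  c2: data parity 0, sent cp 0 → ok
  c3: data parity 0, sent cp 0 → ok
Exactly one row (r3) and one column (c0) fail → the flipped bit is at their intersection.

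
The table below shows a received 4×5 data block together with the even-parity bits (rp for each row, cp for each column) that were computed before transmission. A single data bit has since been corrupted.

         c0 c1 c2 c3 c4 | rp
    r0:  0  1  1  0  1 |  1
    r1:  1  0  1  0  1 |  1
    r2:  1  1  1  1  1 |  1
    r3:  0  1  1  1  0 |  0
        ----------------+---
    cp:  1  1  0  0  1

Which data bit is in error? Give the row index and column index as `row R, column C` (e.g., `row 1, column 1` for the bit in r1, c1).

row 3, column 0

Recompute each row's even parity and compare to rp:
  r0: data parity 1, sent rp 1 → ok
  r1: data parity 1, sent rp 1 → ok
  r2: data parity 1, sent rp 1 → ok
  r3: data parity 1, sent rp 0 → mismatch
Recompute each column's even parity and compare to cp:
  c0: data parity 0, sent cp 1 → mismatch
  c1: data parity 1, sent cp 1 → ok
  c2: data parity 0, sent cp 0 → ok
  c3: data parity 0, sent cp 0 → ok
  c4: data parity 1, sent cp 1 → ok
Exactly one row (r3) and one column (c0) fail → the flipped bit is at their intersection.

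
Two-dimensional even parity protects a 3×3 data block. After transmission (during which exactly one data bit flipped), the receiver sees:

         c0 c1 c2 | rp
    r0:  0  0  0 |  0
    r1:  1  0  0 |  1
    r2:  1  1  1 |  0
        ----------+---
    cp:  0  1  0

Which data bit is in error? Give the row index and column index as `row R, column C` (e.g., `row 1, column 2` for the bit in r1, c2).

row 2, column 2

Recompute each row's even parity and compare to rp:
  r0: data parity 0, sent rp 0 → ok
  r1: data parity 1, sent rp 1 → ok
  r2: data parity 1, sent rp 0 → mismatch
Recompute each column's even parity and compare to cp:
  c0: data parity 0, sent cp 0 → ok
  c1: data parity 1, sent cp 1 → ok
  c2: data parity 1, sent cp 0 → mismatch
Exactly one row (r2) and one column (c2) fail → the flipped bit is at their intersection.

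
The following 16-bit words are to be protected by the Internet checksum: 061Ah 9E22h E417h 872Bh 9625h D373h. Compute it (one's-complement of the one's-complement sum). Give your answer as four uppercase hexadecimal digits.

86E6

One's-complement addition (fold any carry out of bit 15 back into bit 0):
  0x061A + 0x9E22 = 0x0A43C
  0xA43C + 0xE417 = 0x18853 → wrap carry → 0x8854
  0x8854 + 0x872B = 0x10F7F → wrap carry → 0x0F80
  0x0F80 + 0x9625 = 0x0A5A5
  0xA5A5 + 0xD373 = 0x17918 → wrap carry → 0x7919
One's-complement sum = 0x7919.
Checksum = ~0x7919 & 0xFFFF = 0x86E6.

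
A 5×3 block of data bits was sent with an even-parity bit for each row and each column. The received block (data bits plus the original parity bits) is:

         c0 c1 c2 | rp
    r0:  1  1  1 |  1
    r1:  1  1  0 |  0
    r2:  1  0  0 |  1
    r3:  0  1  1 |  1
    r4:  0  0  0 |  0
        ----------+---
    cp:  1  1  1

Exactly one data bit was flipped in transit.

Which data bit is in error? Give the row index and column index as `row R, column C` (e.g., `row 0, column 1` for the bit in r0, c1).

Recompute each row's even parity and compare to rp:
  r0: data parity 1, sent rp 1 → ok
  r1: data parity 0, sent rp 0 → ok
  r2: data parity 1, sent rp 1 → ok
  r3: data parity 0, sent rp 1 → mismatch
  r4: data parity 0, sent rp 0 → ok
Recompute each column's even parity and compare to cp:
  c0: data parity 1, sent cp 1 → ok
  c1: data parity 1, sent cp 1 → ok
  c2: data parity 0, sent cp 1 → mismatch
Exactly one row (r3) and one column (c2) fail → the flipped bit is at their intersection.

row 3, column 2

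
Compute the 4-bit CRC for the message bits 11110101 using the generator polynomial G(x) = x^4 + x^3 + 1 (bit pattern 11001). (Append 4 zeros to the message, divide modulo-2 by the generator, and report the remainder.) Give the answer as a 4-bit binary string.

1010

Append 4 zeros: 111101010000. Divide by 11001 (XOR where the leading bit is 1):
  pos 0: 11110 XOR 11001 = 00111
  pos 2: 11110 XOR 11001 = 00111
  pos 4: 11110 XOR 11001 = 00111
  pos 6: 11100 XOR 11001 = 00101
Remainder (last 4 bits) = 1010. This is the CRC / FCS.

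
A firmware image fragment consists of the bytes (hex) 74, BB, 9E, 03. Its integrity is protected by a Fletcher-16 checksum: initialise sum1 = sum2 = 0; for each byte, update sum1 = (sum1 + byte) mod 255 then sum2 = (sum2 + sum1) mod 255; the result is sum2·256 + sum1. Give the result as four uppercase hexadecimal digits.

45D1

Running sums (mod 255):
  after byte 0 (74): sum1=116, sum2=116
  after byte 1 (BB): sum1=48, sum2=164
  after byte 2 (9E): sum1=206, sum2=115
  after byte 3 (03): sum1=209, sum2=69
Checksum = sum2·256 + sum1 = 69·256 + 209 = 17873 = 0x45D1.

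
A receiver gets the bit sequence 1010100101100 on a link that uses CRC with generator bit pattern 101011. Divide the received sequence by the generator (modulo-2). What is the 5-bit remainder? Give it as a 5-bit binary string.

00000

Modulo-2 division of 1010100101100 by 101011:
  pos 0: 101010 XOR 101011 = 000001
  pos 5: 101011 XOR 101011 = 000000
Remainder = 00000 (zero — the frame passes the CRC check).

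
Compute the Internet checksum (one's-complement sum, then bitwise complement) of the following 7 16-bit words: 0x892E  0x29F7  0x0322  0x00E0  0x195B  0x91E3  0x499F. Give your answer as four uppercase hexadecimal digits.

53FA

One's-complement addition (fold any carry out of bit 15 back into bit 0):
  0x892E + 0x29F7 = 0x0B325
  0xB325 + 0x0322 = 0x0B647
  0xB647 + 0x00E0 = 0x0B727
  0xB727 + 0x195B = 0x0D082
  0xD082 + 0x91E3 = 0x16265 → wrap carry → 0x6266
  0x6266 + 0x499F = 0x0AC05
One's-complement sum = 0xAC05.
Checksum = ~0xAC05 & 0xFFFF = 0x53FA.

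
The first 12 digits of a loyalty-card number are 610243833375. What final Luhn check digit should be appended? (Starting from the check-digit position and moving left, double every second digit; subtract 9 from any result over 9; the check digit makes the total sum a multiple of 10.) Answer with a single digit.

Partial digits right→left: 5 7 3 3 3 8 3 4 2 0 1 6
Double every second digit counting from the check-digit position (so the 1st, 3rd, 5th, ... of the partial from the right).
  doubled (with −9 where >9): 1 6 6 6 4 2 → sum 25
  kept as-is: 7 3 8 4 0 6 → sum 28
Total = 25 + 28 = 53.
Check digit = (10 − (53 mod 10)) mod 10 = 7.

7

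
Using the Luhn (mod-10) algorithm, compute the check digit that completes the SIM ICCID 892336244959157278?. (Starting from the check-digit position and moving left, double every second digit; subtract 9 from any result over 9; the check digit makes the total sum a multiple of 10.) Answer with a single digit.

Partial digits right→left: 8 7 2 7 5 1 9 5 9 4 4 2 6 3 3 2 9 8
Double every second digit counting from the check-digit position (so the 1st, 3rd, 5th, ... of the partial from the right).
  doubled (with −9 where >9): 7 4 1 9 9 8 3 6 9 → sum 56
  kept as-is: 7 7 1 5 4 2 3 2 8 → sum 39
Total = 56 + 39 = 95.
Check digit = (10 − (95 mod 10)) mod 10 = 5.

5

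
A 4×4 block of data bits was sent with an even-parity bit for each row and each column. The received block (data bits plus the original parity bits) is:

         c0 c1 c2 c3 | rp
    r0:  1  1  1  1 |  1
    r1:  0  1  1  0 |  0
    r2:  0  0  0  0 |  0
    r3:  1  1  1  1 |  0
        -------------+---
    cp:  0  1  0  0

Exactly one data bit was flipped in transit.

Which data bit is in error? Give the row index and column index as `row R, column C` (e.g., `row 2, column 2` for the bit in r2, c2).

row 0, column 2

Recompute each row's even parity and compare to rp:
  r0: data parity 0, sent rp 1 → mismatch
  r1: data parity 0, sent rp 0 → ok
  r2: data parity 0, sent rp 0 → ok
  r3: data parity 0, sent rp 0 → ok
Recompute each column's even parity and compare to cp:
  c0: data parity 0, sent cp 0 → ok
  c1: data parity 1, sent cp 1 → ok
  c2: data parity 1, sent cp 0 → mismatch
  c3: data parity 0, sent cp 0 → ok
Exactly one row (r0) and one column (c2) fail → the flipped bit is at their intersection.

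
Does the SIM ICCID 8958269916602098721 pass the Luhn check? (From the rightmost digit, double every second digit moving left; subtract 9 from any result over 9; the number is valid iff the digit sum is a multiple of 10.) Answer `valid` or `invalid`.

From the right, keep odd positions and double even positions (subtract 9 from any doubled value over 9):
  doubled (positions 2,4,...): 4 7 0 0 3 9 3 7 9 → sum 42
  kept (positions 1,3,...): 1 7 9 2 6 1 9 2 5 8 → sum 50
Total = 92.
92 mod 10 = 2, so the number is invalid.

invalid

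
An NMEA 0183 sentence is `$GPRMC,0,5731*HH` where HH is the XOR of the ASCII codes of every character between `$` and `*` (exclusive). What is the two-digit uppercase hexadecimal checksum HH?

7B

XOR the ASCII codes of the payload characters:
  'G' = 0x47 → acc = 0x47
  'P' = 0x50 → acc = 0x17
  'R' = 0x52 → acc = 0x45
  'M' = 0x4D → acc = 0x08
  'C' = 0x43 → acc = 0x4B
  ',' = 0x2C → acc = 0x67
  '0' = 0x30 → acc = 0x57
  ',' = 0x2C → acc = 0x7B
  '5' = 0x35 → acc = 0x4E
  '7' = 0x37 → acc = 0x79
  '3' = 0x33 → acc = 0x4A
  '1' = 0x31 → acc = 0x7B
Checksum = 0x7B.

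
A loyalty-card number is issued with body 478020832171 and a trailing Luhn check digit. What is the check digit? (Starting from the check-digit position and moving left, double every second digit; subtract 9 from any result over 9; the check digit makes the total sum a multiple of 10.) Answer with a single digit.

4

Partial digits right→left: 1 7 1 2 3 8 0 2 0 8 7 4
Double every second digit counting from the check-digit position (so the 1st, 3rd, 5th, ... of the partial from the right).
  doubled (with −9 where >9): 2 2 6 0 0 5 → sum 15
  kept as-is: 7 2 8 2 8 4 → sum 31
Total = 15 + 31 = 46.
Check digit = (10 − (46 mod 10)) mod 10 = 4.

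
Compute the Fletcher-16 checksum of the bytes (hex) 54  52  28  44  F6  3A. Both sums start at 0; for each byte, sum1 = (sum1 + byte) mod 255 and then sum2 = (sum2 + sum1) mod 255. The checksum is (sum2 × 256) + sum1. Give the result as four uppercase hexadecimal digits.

Running sums (mod 255):
  after byte 0 (54): sum1=84, sum2=84
  after byte 1 (52): sum1=166, sum2=250
  after byte 2 (28): sum1=206, sum2=201
  after byte 3 (44): sum1=19, sum2=220
  after byte 4 (F6): sum1=10, sum2=230
  after byte 5 (3A): sum1=68, sum2=43
Checksum = sum2·256 + sum1 = 43·256 + 68 = 11076 = 0x2B44.

2B44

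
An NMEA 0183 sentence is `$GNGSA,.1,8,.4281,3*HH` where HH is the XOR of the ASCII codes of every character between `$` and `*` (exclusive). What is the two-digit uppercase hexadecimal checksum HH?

69

XOR the ASCII codes of the payload characters:
  'G' = 0x47 → acc = 0x47
  'N' = 0x4E → acc = 0x09
  'G' = 0x47 → acc = 0x4E
  'S' = 0x53 → acc = 0x1D
  'A' = 0x41 → acc = 0x5C
  ',' = 0x2C → acc = 0x70
  '.' = 0x2E → acc = 0x5E
  '1' = 0x31 → acc = 0x6F
  ',' = 0x2C → acc = 0x43
  '8' = 0x38 → acc = 0x7B
  ',' = 0x2C → acc = 0x57
  '.' = 0x2E → acc = 0x79
  '4' = 0x34 → acc = 0x4D
  '2' = 0x32 → acc = 0x7F
  '8' = 0x38 → acc = 0x47
  '1' = 0x31 → acc = 0x76
  ',' = 0x2C → acc = 0x5A
  '3' = 0x33 → acc = 0x69
Checksum = 0x69.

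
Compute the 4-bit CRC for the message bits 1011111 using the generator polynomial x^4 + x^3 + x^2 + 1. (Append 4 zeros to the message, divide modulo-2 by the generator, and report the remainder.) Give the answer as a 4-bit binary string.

Append 4 zeros: 10111110000. Divide by 11101 (XOR where the leading bit is 1):
  pos 0: 10111 XOR 11101 = 01010
  pos 1: 10101 XOR 11101 = 01000
  pos 2: 10001 XOR 11101 = 01100
  pos 3: 11000 XOR 11101 = 00101
  pos 5: 10100 XOR 11101 = 01001
  pos 6: 10010 XOR 11101 = 01111
Remainder (last 4 bits) = 1111. This is the CRC / FCS.

1111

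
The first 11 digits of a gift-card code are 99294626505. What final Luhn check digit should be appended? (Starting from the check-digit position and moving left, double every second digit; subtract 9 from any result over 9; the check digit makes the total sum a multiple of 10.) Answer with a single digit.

Partial digits right→left: 5 0 5 6 2 6 4 9 2 9 9
Double every second digit counting from the check-digit position (so the 1st, 3rd, 5th, ... of the partial from the right).
  doubled (with −9 where >9): 1 1 4 8 4 9 → sum 27
  kept as-is: 0 6 6 9 9 → sum 30
Total = 27 + 30 = 57.
Check digit = (10 − (57 mod 10)) mod 10 = 3.

3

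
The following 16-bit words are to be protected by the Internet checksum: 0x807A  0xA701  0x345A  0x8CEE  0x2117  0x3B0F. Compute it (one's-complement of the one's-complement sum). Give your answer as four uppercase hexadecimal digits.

BB14

One's-complement addition (fold any carry out of bit 15 back into bit 0):
  0x807A + 0xA701 = 0x1277B → wrap carry → 0x277C
  0x277C + 0x345A = 0x05BD6
  0x5BD6 + 0x8CEE = 0x0E8C4
  0xE8C4 + 0x2117 = 0x109DB → wrap carry → 0x09DC
  0x09DC + 0x3B0F = 0x044EB
One's-complement sum = 0x44EB.
Checksum = ~0x44EB & 0xFFFF = 0xBB14.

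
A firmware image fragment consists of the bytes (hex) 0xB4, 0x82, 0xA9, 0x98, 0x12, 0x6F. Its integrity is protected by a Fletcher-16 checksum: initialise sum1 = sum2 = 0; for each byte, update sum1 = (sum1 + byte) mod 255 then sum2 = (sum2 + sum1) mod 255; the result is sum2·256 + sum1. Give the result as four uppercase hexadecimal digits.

CCFA

Running sums (mod 255):
  after byte 0 (0xB4): sum1=180, sum2=180
  after byte 1 (0x82): sum1=55, sum2=235
  after byte 2 (0xA9): sum1=224, sum2=204
  after byte 3 (0x98): sum1=121, sum2=70
  after byte 4 (0x12): sum1=139, sum2=209
  after byte 5 (0x6F): sum1=250, sum2=204
Checksum = sum2·256 + sum1 = 204·256 + 250 = 52474 = 0xCCFA.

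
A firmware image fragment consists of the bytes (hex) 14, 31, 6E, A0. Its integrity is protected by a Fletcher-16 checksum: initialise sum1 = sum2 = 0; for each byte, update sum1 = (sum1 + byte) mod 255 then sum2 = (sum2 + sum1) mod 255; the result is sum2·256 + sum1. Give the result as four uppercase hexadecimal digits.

6154

Running sums (mod 255):
  after byte 0 (14): sum1=20, sum2=20
  after byte 1 (31): sum1=69, sum2=89
  after byte 2 (6E): sum1=179, sum2=13
  after byte 3 (A0): sum1=84, sum2=97
Checksum = sum2·256 + sum1 = 97·256 + 84 = 24916 = 0x6154.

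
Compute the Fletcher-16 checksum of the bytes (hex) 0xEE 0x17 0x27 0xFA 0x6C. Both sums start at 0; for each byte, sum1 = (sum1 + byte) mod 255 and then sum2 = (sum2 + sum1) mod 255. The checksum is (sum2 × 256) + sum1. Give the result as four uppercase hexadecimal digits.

Running sums (mod 255):
  after byte 0 (0xEE): sum1=238, sum2=238
  after byte 1 (0x17): sum1=6, sum2=244
  after byte 2 (0x27): sum1=45, sum2=34
  after byte 3 (0xFA): sum1=40, sum2=74
  after byte 4 (0x6C): sum1=148, sum2=222
Checksum = sum2·256 + sum1 = 222·256 + 148 = 56980 = 0xDE94.

DE94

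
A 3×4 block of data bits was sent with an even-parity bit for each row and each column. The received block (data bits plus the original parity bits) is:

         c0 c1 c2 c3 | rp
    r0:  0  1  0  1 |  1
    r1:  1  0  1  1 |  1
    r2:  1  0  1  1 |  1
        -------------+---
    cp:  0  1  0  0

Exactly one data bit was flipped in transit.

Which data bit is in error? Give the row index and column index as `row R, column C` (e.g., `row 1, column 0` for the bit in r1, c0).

row 0, column 3

Recompute each row's even parity and compare to rp:
  r0: data parity 0, sent rp 1 → mismatch
  r1: data parity 1, sent rp 1 → ok
  r2: data parity 1, sent rp 1 → ok
Recompute each column's even parity and compare to cp:
  c0: data parity 0, sent cp 0 → ok
  c1: data parity 1, sent cp 1 → ok
  c2: data parity 0, sent cp 0 → ok
  c3: data parity 1, sent cp 0 → mismatch
Exactly one row (r0) and one column (c3) fail → the flipped bit is at their intersection.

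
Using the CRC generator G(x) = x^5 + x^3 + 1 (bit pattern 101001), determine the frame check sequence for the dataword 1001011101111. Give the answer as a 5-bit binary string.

Append 5 zeros: 100101110111100000. Divide by 101001 (XOR where the leading bit is 1):
  pos 0: 100101 XOR 101001 = 001100
  pos 2: 110011 XOR 101001 = 011010
  pos 3: 110100 XOR 101001 = 011101
  pos 4: 111011 XOR 101001 = 010010
  pos 5: 100101 XOR 101001 = 001100
  pos 7: 110011 XOR 101001 = 011010
  pos 8: 110100 XOR 101001 = 011101
  pos 9: 111010 XOR 101001 = 010011
  pos 10: 100110 XOR 101001 = 001111
  pos 12: 111100 XOR 101001 = 010101
Remainder (last 5 bits) = 10101. This is the CRC / FCS.

10101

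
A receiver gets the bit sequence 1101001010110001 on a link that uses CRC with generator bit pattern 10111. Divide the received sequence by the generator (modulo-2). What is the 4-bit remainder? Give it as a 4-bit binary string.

0000

Modulo-2 division of 1101001010110001 by 10111:
  pos 0: 11010 XOR 10111 = 01101
  pos 1: 11010 XOR 10111 = 01101
  pos 2: 11011 XOR 10111 = 01100
  pos 3: 11000 XOR 10111 = 01111
  pos 4: 11111 XOR 10111 = 01000
  pos 5: 10000 XOR 10111 = 00111
  pos 7: 11111 XOR 10111 = 01000
  pos 8: 10000 XOR 10111 = 00111
  pos 10: 11100 XOR 10111 = 01011
  pos 11: 10111 XOR 10111 = 00000
Remainder = 0000 (zero — the frame passes the CRC check).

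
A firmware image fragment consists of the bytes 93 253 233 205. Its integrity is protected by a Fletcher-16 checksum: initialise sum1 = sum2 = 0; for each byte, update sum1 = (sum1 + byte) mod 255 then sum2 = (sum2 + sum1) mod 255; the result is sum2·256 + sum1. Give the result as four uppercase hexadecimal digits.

1113

Running sums (mod 255):
  after byte 0 (93): sum1=93, sum2=93
  after byte 1 (253): sum1=91, sum2=184
  after byte 2 (233): sum1=69, sum2=253
  after byte 3 (205): sum1=19, sum2=17
Checksum = sum2·256 + sum1 = 17·256 + 19 = 4371 = 0x1113.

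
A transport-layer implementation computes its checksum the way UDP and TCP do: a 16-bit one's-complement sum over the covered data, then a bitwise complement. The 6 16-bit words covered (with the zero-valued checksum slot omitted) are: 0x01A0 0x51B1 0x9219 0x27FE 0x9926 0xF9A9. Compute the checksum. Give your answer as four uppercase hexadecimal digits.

5FC6

One's-complement addition (fold any carry out of bit 15 back into bit 0):
  0x01A0 + 0x51B1 = 0x05351
  0x5351 + 0x9219 = 0x0E56A
  0xE56A + 0x27FE = 0x10D68 → wrap carry → 0x0D69
  0x0D69 + 0x9926 = 0x0A68F
  0xA68F + 0xF9A9 = 0x1A038 → wrap carry → 0xA039
One's-complement sum = 0xA039.
Checksum = ~0xA039 & 0xFFFF = 0x5FC6.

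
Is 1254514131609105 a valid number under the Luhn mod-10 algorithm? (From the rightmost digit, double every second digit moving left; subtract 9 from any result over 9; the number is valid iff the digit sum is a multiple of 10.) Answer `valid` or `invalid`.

invalid

From the right, keep odd positions and double even positions (subtract 9 from any doubled value over 9):
  doubled (positions 2,4,...): 0 9 3 6 8 1 1 2 → sum 30
  kept (positions 1,3,...): 5 1 0 1 1 1 4 2 → sum 15
Total = 45.
45 mod 10 = 5, so the number is invalid.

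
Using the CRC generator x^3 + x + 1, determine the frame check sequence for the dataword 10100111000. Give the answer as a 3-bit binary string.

101

Append 3 zeros: 10100111000000. Divide by 1011 (XOR where the leading bit is 1):
  pos 0: 1010 XOR 1011 = 0001
  pos 3: 1011 XOR 1011 = 0000
  pos 7: 1000 XOR 1011 = 0011
  pos 9: 1100 XOR 1011 = 0111
  pos 10: 1110 XOR 1011 = 0101
Remainder (last 3 bits) = 101. This is the CRC / FCS.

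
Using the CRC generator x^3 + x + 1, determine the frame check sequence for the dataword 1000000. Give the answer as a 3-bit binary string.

100

Append 3 zeros: 1000000000. Divide by 1011 (XOR where the leading bit is 1):
  pos 0: 1000 XOR 1011 = 0011
  pos 2: 1100 XOR 1011 = 0111
  pos 3: 1110 XOR 1011 = 0101
  pos 4: 1010 XOR 1011 = 0001
Remainder (last 3 bits) = 100. This is the CRC / FCS.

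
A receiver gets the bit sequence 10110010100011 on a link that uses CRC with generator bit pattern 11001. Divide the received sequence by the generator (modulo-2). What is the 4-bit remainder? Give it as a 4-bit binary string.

Modulo-2 division of 10110010100011 by 11001:
  pos 0: 10110 XOR 11001 = 01111
  pos 1: 11110 XOR 11001 = 00111
  pos 3: 11110 XOR 11001 = 00111
  pos 5: 11110 XOR 11001 = 00111
  pos 7: 11100 XOR 11001 = 00101
  pos 9: 10111 XOR 11001 = 01110
Remainder = 1110 (nonzero — an error is detected).

1110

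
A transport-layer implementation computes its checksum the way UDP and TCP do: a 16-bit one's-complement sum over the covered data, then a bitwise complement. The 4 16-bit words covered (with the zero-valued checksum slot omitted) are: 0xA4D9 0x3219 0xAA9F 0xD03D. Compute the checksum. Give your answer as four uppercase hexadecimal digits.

AE2F

One's-complement addition (fold any carry out of bit 15 back into bit 0):
  0xA4D9 + 0x3219 = 0x0D6F2
  0xD6F2 + 0xAA9F = 0x18191 → wrap carry → 0x8192
  0x8192 + 0xD03D = 0x151CF → wrap carry → 0x51D0
One's-complement sum = 0x51D0.
Checksum = ~0x51D0 & 0xFFFF = 0xAE2F.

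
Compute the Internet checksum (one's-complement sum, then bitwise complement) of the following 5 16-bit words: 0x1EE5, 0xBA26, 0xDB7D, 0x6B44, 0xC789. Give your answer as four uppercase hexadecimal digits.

18A8

One's-complement addition (fold any carry out of bit 15 back into bit 0):
  0x1EE5 + 0xBA26 = 0x0D90B
  0xD90B + 0xDB7D = 0x1B488 → wrap carry → 0xB489
  0xB489 + 0x6B44 = 0x11FCD → wrap carry → 0x1FCE
  0x1FCE + 0xC789 = 0x0E757
One's-complement sum = 0xE757.
Checksum = ~0xE757 & 0xFFFF = 0x18A8.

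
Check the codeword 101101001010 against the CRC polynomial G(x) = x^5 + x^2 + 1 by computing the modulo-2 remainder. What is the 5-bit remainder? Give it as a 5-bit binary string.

10000

Modulo-2 division of 101101001010 by 100101:
  pos 0: 101101 XOR 100101 = 001000
  pos 2: 100000 XOR 100101 = 000101
  pos 5: 101101 XOR 100101 = 001000
Remainder = 10000 (nonzero — an error is detected).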